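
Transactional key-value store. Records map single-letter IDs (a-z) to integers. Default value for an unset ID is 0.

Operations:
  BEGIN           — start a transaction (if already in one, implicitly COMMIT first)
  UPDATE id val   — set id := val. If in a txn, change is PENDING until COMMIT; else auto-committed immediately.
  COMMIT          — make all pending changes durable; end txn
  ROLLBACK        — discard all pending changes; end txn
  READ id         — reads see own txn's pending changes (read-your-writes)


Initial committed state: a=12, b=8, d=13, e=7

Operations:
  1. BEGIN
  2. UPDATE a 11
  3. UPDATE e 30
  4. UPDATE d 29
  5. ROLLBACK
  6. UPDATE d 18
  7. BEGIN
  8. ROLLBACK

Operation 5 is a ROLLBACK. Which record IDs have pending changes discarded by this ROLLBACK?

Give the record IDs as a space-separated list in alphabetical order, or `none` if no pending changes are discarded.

Answer: a d e

Derivation:
Initial committed: {a=12, b=8, d=13, e=7}
Op 1: BEGIN: in_txn=True, pending={}
Op 2: UPDATE a=11 (pending; pending now {a=11})
Op 3: UPDATE e=30 (pending; pending now {a=11, e=30})
Op 4: UPDATE d=29 (pending; pending now {a=11, d=29, e=30})
Op 5: ROLLBACK: discarded pending ['a', 'd', 'e']; in_txn=False
Op 6: UPDATE d=18 (auto-commit; committed d=18)
Op 7: BEGIN: in_txn=True, pending={}
Op 8: ROLLBACK: discarded pending []; in_txn=False
ROLLBACK at op 5 discards: ['a', 'd', 'e']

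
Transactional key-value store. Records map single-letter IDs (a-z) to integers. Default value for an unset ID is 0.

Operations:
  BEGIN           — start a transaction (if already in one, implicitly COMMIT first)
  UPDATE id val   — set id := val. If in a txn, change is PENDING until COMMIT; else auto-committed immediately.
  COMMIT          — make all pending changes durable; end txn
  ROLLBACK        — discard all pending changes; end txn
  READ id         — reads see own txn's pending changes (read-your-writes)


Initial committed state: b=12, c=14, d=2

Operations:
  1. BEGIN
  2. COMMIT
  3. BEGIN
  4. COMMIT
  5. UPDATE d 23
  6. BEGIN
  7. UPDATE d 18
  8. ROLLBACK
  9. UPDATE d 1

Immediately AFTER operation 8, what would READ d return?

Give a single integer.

Answer: 23

Derivation:
Initial committed: {b=12, c=14, d=2}
Op 1: BEGIN: in_txn=True, pending={}
Op 2: COMMIT: merged [] into committed; committed now {b=12, c=14, d=2}
Op 3: BEGIN: in_txn=True, pending={}
Op 4: COMMIT: merged [] into committed; committed now {b=12, c=14, d=2}
Op 5: UPDATE d=23 (auto-commit; committed d=23)
Op 6: BEGIN: in_txn=True, pending={}
Op 7: UPDATE d=18 (pending; pending now {d=18})
Op 8: ROLLBACK: discarded pending ['d']; in_txn=False
After op 8: visible(d) = 23 (pending={}, committed={b=12, c=14, d=23})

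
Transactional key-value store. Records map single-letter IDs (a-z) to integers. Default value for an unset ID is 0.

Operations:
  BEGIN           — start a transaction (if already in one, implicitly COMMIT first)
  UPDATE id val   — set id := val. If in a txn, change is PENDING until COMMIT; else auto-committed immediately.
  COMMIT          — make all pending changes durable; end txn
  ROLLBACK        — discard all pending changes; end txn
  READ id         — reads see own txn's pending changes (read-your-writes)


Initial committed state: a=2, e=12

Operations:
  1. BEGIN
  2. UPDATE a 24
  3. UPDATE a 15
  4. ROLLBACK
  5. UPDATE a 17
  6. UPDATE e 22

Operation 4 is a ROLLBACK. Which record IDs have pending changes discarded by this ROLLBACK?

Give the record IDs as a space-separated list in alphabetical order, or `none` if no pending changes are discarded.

Answer: a

Derivation:
Initial committed: {a=2, e=12}
Op 1: BEGIN: in_txn=True, pending={}
Op 2: UPDATE a=24 (pending; pending now {a=24})
Op 3: UPDATE a=15 (pending; pending now {a=15})
Op 4: ROLLBACK: discarded pending ['a']; in_txn=False
Op 5: UPDATE a=17 (auto-commit; committed a=17)
Op 6: UPDATE e=22 (auto-commit; committed e=22)
ROLLBACK at op 4 discards: ['a']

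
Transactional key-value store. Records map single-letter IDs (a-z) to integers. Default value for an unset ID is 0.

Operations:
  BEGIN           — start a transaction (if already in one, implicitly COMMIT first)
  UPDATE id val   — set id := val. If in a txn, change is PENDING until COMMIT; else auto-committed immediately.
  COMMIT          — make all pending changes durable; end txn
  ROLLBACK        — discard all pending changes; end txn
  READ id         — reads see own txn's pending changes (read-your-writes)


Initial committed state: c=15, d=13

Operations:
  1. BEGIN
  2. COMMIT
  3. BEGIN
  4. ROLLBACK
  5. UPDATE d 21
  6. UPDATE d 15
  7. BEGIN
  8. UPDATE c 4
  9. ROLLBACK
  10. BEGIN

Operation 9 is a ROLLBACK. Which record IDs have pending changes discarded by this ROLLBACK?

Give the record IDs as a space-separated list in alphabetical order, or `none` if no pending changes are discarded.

Answer: c

Derivation:
Initial committed: {c=15, d=13}
Op 1: BEGIN: in_txn=True, pending={}
Op 2: COMMIT: merged [] into committed; committed now {c=15, d=13}
Op 3: BEGIN: in_txn=True, pending={}
Op 4: ROLLBACK: discarded pending []; in_txn=False
Op 5: UPDATE d=21 (auto-commit; committed d=21)
Op 6: UPDATE d=15 (auto-commit; committed d=15)
Op 7: BEGIN: in_txn=True, pending={}
Op 8: UPDATE c=4 (pending; pending now {c=4})
Op 9: ROLLBACK: discarded pending ['c']; in_txn=False
Op 10: BEGIN: in_txn=True, pending={}
ROLLBACK at op 9 discards: ['c']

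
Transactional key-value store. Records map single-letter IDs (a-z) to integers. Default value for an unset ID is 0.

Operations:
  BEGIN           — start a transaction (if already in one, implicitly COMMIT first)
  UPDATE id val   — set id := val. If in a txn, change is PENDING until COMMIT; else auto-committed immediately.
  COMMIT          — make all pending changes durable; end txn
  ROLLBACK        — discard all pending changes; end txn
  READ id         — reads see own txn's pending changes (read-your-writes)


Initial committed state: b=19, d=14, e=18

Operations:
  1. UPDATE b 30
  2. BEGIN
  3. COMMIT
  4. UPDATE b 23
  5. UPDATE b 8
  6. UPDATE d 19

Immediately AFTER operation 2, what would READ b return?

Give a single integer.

Initial committed: {b=19, d=14, e=18}
Op 1: UPDATE b=30 (auto-commit; committed b=30)
Op 2: BEGIN: in_txn=True, pending={}
After op 2: visible(b) = 30 (pending={}, committed={b=30, d=14, e=18})

Answer: 30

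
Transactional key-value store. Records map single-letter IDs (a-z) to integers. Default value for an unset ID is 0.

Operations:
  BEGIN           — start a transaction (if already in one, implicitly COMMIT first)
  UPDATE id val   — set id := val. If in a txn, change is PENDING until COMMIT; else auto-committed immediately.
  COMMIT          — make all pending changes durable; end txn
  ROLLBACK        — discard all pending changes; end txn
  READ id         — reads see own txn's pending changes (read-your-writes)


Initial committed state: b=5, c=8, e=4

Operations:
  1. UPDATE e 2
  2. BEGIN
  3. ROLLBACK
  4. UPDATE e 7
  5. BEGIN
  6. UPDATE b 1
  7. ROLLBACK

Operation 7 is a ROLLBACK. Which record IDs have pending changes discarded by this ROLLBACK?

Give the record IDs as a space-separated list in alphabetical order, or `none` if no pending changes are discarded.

Initial committed: {b=5, c=8, e=4}
Op 1: UPDATE e=2 (auto-commit; committed e=2)
Op 2: BEGIN: in_txn=True, pending={}
Op 3: ROLLBACK: discarded pending []; in_txn=False
Op 4: UPDATE e=7 (auto-commit; committed e=7)
Op 5: BEGIN: in_txn=True, pending={}
Op 6: UPDATE b=1 (pending; pending now {b=1})
Op 7: ROLLBACK: discarded pending ['b']; in_txn=False
ROLLBACK at op 7 discards: ['b']

Answer: b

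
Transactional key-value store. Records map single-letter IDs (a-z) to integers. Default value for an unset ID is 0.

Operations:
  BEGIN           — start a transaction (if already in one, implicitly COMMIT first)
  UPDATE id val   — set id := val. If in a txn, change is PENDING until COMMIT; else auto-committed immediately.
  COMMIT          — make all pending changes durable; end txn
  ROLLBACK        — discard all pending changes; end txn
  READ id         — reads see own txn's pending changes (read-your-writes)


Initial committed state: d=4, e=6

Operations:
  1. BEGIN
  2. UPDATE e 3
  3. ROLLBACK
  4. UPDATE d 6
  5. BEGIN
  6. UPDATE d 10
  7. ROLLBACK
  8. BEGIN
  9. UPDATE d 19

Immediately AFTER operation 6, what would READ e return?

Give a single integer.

Answer: 6

Derivation:
Initial committed: {d=4, e=6}
Op 1: BEGIN: in_txn=True, pending={}
Op 2: UPDATE e=3 (pending; pending now {e=3})
Op 3: ROLLBACK: discarded pending ['e']; in_txn=False
Op 4: UPDATE d=6 (auto-commit; committed d=6)
Op 5: BEGIN: in_txn=True, pending={}
Op 6: UPDATE d=10 (pending; pending now {d=10})
After op 6: visible(e) = 6 (pending={d=10}, committed={d=6, e=6})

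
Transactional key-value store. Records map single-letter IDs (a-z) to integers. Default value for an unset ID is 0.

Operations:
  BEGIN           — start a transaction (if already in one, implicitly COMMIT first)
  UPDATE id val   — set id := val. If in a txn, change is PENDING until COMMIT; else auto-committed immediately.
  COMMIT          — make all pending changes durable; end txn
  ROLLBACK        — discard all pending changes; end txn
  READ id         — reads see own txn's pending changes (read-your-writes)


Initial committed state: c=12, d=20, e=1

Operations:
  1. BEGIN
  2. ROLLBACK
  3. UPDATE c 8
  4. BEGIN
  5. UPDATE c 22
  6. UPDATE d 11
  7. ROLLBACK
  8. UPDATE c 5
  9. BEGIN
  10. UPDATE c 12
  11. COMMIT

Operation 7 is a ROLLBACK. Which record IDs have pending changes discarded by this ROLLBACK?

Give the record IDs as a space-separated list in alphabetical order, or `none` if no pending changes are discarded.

Initial committed: {c=12, d=20, e=1}
Op 1: BEGIN: in_txn=True, pending={}
Op 2: ROLLBACK: discarded pending []; in_txn=False
Op 3: UPDATE c=8 (auto-commit; committed c=8)
Op 4: BEGIN: in_txn=True, pending={}
Op 5: UPDATE c=22 (pending; pending now {c=22})
Op 6: UPDATE d=11 (pending; pending now {c=22, d=11})
Op 7: ROLLBACK: discarded pending ['c', 'd']; in_txn=False
Op 8: UPDATE c=5 (auto-commit; committed c=5)
Op 9: BEGIN: in_txn=True, pending={}
Op 10: UPDATE c=12 (pending; pending now {c=12})
Op 11: COMMIT: merged ['c'] into committed; committed now {c=12, d=20, e=1}
ROLLBACK at op 7 discards: ['c', 'd']

Answer: c d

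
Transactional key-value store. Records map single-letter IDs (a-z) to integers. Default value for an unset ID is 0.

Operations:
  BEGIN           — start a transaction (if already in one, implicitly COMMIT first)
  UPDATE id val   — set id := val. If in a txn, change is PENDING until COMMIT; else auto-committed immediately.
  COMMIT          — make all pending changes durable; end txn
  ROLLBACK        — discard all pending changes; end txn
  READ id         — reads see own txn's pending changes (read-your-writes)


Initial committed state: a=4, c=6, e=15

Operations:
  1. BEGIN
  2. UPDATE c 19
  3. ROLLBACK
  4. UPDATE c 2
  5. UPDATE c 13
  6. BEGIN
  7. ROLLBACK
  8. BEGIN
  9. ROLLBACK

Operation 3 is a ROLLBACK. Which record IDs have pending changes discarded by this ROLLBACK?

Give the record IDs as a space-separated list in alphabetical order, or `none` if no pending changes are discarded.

Initial committed: {a=4, c=6, e=15}
Op 1: BEGIN: in_txn=True, pending={}
Op 2: UPDATE c=19 (pending; pending now {c=19})
Op 3: ROLLBACK: discarded pending ['c']; in_txn=False
Op 4: UPDATE c=2 (auto-commit; committed c=2)
Op 5: UPDATE c=13 (auto-commit; committed c=13)
Op 6: BEGIN: in_txn=True, pending={}
Op 7: ROLLBACK: discarded pending []; in_txn=False
Op 8: BEGIN: in_txn=True, pending={}
Op 9: ROLLBACK: discarded pending []; in_txn=False
ROLLBACK at op 3 discards: ['c']

Answer: c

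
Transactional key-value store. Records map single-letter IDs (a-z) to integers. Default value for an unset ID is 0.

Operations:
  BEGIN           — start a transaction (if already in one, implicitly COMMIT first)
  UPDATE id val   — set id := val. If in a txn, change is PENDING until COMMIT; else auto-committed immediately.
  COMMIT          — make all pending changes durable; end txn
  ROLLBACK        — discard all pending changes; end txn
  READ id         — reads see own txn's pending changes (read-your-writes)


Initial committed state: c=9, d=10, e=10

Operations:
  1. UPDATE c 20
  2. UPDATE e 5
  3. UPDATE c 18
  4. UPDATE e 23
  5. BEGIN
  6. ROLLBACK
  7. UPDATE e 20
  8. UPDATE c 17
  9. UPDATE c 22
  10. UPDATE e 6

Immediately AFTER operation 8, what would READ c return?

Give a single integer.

Initial committed: {c=9, d=10, e=10}
Op 1: UPDATE c=20 (auto-commit; committed c=20)
Op 2: UPDATE e=5 (auto-commit; committed e=5)
Op 3: UPDATE c=18 (auto-commit; committed c=18)
Op 4: UPDATE e=23 (auto-commit; committed e=23)
Op 5: BEGIN: in_txn=True, pending={}
Op 6: ROLLBACK: discarded pending []; in_txn=False
Op 7: UPDATE e=20 (auto-commit; committed e=20)
Op 8: UPDATE c=17 (auto-commit; committed c=17)
After op 8: visible(c) = 17 (pending={}, committed={c=17, d=10, e=20})

Answer: 17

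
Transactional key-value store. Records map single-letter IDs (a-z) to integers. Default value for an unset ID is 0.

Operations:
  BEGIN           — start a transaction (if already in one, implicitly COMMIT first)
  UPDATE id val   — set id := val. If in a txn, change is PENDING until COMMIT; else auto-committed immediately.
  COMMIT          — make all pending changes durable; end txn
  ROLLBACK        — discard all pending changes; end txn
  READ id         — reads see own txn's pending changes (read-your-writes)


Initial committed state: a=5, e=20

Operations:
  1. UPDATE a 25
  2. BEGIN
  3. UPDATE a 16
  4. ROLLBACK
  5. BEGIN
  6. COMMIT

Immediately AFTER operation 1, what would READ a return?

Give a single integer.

Answer: 25

Derivation:
Initial committed: {a=5, e=20}
Op 1: UPDATE a=25 (auto-commit; committed a=25)
After op 1: visible(a) = 25 (pending={}, committed={a=25, e=20})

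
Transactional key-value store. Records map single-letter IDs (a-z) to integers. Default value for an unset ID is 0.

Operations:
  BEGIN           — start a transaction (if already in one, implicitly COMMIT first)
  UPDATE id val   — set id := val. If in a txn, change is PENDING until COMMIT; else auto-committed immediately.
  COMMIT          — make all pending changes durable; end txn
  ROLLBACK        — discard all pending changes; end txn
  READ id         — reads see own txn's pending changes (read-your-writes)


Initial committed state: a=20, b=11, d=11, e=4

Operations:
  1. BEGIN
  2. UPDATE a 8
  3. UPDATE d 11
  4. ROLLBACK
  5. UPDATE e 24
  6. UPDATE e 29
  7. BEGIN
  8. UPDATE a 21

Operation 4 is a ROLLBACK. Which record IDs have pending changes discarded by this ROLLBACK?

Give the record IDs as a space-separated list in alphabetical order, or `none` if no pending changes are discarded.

Answer: a d

Derivation:
Initial committed: {a=20, b=11, d=11, e=4}
Op 1: BEGIN: in_txn=True, pending={}
Op 2: UPDATE a=8 (pending; pending now {a=8})
Op 3: UPDATE d=11 (pending; pending now {a=8, d=11})
Op 4: ROLLBACK: discarded pending ['a', 'd']; in_txn=False
Op 5: UPDATE e=24 (auto-commit; committed e=24)
Op 6: UPDATE e=29 (auto-commit; committed e=29)
Op 7: BEGIN: in_txn=True, pending={}
Op 8: UPDATE a=21 (pending; pending now {a=21})
ROLLBACK at op 4 discards: ['a', 'd']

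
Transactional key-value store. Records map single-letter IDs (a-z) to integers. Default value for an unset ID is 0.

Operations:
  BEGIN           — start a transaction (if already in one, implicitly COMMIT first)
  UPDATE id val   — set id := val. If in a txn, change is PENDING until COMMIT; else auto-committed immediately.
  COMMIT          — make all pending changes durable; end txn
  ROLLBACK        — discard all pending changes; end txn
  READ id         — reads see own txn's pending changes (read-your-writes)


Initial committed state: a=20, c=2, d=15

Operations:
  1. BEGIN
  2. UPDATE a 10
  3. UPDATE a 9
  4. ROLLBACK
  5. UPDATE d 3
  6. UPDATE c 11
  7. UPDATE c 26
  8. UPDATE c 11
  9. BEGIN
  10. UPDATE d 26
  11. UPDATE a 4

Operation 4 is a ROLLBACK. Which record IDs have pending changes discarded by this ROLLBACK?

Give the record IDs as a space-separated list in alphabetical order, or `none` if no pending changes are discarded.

Initial committed: {a=20, c=2, d=15}
Op 1: BEGIN: in_txn=True, pending={}
Op 2: UPDATE a=10 (pending; pending now {a=10})
Op 3: UPDATE a=9 (pending; pending now {a=9})
Op 4: ROLLBACK: discarded pending ['a']; in_txn=False
Op 5: UPDATE d=3 (auto-commit; committed d=3)
Op 6: UPDATE c=11 (auto-commit; committed c=11)
Op 7: UPDATE c=26 (auto-commit; committed c=26)
Op 8: UPDATE c=11 (auto-commit; committed c=11)
Op 9: BEGIN: in_txn=True, pending={}
Op 10: UPDATE d=26 (pending; pending now {d=26})
Op 11: UPDATE a=4 (pending; pending now {a=4, d=26})
ROLLBACK at op 4 discards: ['a']

Answer: a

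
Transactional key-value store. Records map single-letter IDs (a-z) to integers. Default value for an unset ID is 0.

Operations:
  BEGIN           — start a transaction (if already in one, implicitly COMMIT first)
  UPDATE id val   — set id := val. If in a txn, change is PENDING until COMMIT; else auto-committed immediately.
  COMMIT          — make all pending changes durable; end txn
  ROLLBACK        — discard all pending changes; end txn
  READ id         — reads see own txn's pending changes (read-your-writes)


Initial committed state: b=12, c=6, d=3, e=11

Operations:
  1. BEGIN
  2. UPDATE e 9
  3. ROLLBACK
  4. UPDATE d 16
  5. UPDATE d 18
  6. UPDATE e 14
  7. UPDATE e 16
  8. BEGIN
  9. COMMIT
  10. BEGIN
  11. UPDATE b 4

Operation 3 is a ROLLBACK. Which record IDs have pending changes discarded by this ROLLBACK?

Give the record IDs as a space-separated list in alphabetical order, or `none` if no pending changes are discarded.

Answer: e

Derivation:
Initial committed: {b=12, c=6, d=3, e=11}
Op 1: BEGIN: in_txn=True, pending={}
Op 2: UPDATE e=9 (pending; pending now {e=9})
Op 3: ROLLBACK: discarded pending ['e']; in_txn=False
Op 4: UPDATE d=16 (auto-commit; committed d=16)
Op 5: UPDATE d=18 (auto-commit; committed d=18)
Op 6: UPDATE e=14 (auto-commit; committed e=14)
Op 7: UPDATE e=16 (auto-commit; committed e=16)
Op 8: BEGIN: in_txn=True, pending={}
Op 9: COMMIT: merged [] into committed; committed now {b=12, c=6, d=18, e=16}
Op 10: BEGIN: in_txn=True, pending={}
Op 11: UPDATE b=4 (pending; pending now {b=4})
ROLLBACK at op 3 discards: ['e']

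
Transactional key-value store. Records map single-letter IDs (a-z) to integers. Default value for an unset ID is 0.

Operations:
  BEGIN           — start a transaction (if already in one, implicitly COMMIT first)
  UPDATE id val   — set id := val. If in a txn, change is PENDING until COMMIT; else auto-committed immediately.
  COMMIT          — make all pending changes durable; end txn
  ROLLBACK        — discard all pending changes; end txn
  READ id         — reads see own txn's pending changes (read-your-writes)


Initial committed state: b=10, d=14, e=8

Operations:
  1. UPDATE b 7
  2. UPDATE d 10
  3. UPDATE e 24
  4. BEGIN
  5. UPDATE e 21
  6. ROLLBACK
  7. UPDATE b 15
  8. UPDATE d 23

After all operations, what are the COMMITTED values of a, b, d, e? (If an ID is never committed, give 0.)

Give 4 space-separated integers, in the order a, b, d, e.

Initial committed: {b=10, d=14, e=8}
Op 1: UPDATE b=7 (auto-commit; committed b=7)
Op 2: UPDATE d=10 (auto-commit; committed d=10)
Op 3: UPDATE e=24 (auto-commit; committed e=24)
Op 4: BEGIN: in_txn=True, pending={}
Op 5: UPDATE e=21 (pending; pending now {e=21})
Op 6: ROLLBACK: discarded pending ['e']; in_txn=False
Op 7: UPDATE b=15 (auto-commit; committed b=15)
Op 8: UPDATE d=23 (auto-commit; committed d=23)
Final committed: {b=15, d=23, e=24}

Answer: 0 15 23 24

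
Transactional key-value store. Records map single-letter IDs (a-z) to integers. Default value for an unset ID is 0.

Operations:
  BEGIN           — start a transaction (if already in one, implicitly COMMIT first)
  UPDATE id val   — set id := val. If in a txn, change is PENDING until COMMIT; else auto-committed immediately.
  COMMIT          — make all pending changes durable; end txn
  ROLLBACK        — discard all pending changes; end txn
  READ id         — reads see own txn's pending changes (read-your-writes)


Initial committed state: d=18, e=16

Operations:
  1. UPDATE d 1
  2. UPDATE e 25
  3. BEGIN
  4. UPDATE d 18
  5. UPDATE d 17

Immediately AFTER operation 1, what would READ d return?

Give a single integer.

Initial committed: {d=18, e=16}
Op 1: UPDATE d=1 (auto-commit; committed d=1)
After op 1: visible(d) = 1 (pending={}, committed={d=1, e=16})

Answer: 1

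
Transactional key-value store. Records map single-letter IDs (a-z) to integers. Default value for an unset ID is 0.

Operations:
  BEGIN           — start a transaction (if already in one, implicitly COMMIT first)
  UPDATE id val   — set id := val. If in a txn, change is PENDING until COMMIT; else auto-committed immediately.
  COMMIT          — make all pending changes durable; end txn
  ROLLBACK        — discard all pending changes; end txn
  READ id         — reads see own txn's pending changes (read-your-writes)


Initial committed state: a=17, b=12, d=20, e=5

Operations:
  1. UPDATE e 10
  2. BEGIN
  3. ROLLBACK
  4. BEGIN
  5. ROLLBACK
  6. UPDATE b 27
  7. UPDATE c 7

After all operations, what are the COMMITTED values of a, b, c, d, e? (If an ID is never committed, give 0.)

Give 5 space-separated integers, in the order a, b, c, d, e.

Answer: 17 27 7 20 10

Derivation:
Initial committed: {a=17, b=12, d=20, e=5}
Op 1: UPDATE e=10 (auto-commit; committed e=10)
Op 2: BEGIN: in_txn=True, pending={}
Op 3: ROLLBACK: discarded pending []; in_txn=False
Op 4: BEGIN: in_txn=True, pending={}
Op 5: ROLLBACK: discarded pending []; in_txn=False
Op 6: UPDATE b=27 (auto-commit; committed b=27)
Op 7: UPDATE c=7 (auto-commit; committed c=7)
Final committed: {a=17, b=27, c=7, d=20, e=10}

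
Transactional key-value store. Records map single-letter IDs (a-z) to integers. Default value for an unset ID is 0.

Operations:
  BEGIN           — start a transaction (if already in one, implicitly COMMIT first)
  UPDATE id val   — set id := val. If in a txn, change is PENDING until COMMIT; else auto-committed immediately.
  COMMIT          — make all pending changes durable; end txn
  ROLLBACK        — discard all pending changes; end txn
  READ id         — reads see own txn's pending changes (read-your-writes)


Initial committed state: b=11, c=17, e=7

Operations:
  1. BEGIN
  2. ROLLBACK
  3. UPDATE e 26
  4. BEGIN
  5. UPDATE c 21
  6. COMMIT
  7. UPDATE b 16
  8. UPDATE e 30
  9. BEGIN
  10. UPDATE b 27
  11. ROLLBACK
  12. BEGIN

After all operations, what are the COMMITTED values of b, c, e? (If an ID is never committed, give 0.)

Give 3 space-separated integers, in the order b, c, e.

Answer: 16 21 30

Derivation:
Initial committed: {b=11, c=17, e=7}
Op 1: BEGIN: in_txn=True, pending={}
Op 2: ROLLBACK: discarded pending []; in_txn=False
Op 3: UPDATE e=26 (auto-commit; committed e=26)
Op 4: BEGIN: in_txn=True, pending={}
Op 5: UPDATE c=21 (pending; pending now {c=21})
Op 6: COMMIT: merged ['c'] into committed; committed now {b=11, c=21, e=26}
Op 7: UPDATE b=16 (auto-commit; committed b=16)
Op 8: UPDATE e=30 (auto-commit; committed e=30)
Op 9: BEGIN: in_txn=True, pending={}
Op 10: UPDATE b=27 (pending; pending now {b=27})
Op 11: ROLLBACK: discarded pending ['b']; in_txn=False
Op 12: BEGIN: in_txn=True, pending={}
Final committed: {b=16, c=21, e=30}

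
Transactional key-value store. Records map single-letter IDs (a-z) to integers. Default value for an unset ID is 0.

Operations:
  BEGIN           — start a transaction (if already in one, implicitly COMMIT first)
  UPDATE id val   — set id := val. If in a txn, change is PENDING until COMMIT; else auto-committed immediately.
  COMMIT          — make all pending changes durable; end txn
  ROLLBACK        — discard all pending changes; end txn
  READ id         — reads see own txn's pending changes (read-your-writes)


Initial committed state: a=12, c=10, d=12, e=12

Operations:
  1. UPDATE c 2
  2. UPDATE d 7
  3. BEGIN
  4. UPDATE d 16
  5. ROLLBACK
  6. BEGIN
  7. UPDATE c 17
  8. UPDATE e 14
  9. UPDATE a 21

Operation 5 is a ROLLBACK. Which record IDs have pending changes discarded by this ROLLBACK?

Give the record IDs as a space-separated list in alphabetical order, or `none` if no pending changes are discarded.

Answer: d

Derivation:
Initial committed: {a=12, c=10, d=12, e=12}
Op 1: UPDATE c=2 (auto-commit; committed c=2)
Op 2: UPDATE d=7 (auto-commit; committed d=7)
Op 3: BEGIN: in_txn=True, pending={}
Op 4: UPDATE d=16 (pending; pending now {d=16})
Op 5: ROLLBACK: discarded pending ['d']; in_txn=False
Op 6: BEGIN: in_txn=True, pending={}
Op 7: UPDATE c=17 (pending; pending now {c=17})
Op 8: UPDATE e=14 (pending; pending now {c=17, e=14})
Op 9: UPDATE a=21 (pending; pending now {a=21, c=17, e=14})
ROLLBACK at op 5 discards: ['d']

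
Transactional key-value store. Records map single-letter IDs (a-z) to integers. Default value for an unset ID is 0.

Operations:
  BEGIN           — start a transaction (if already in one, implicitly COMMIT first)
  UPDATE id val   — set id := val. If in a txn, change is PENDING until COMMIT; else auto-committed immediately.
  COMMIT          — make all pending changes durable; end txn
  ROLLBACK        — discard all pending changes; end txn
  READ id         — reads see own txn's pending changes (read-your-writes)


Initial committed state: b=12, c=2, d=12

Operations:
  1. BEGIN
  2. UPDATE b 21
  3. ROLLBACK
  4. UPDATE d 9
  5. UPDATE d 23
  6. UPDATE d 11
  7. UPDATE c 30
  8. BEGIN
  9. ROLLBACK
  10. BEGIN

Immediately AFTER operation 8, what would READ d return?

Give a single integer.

Initial committed: {b=12, c=2, d=12}
Op 1: BEGIN: in_txn=True, pending={}
Op 2: UPDATE b=21 (pending; pending now {b=21})
Op 3: ROLLBACK: discarded pending ['b']; in_txn=False
Op 4: UPDATE d=9 (auto-commit; committed d=9)
Op 5: UPDATE d=23 (auto-commit; committed d=23)
Op 6: UPDATE d=11 (auto-commit; committed d=11)
Op 7: UPDATE c=30 (auto-commit; committed c=30)
Op 8: BEGIN: in_txn=True, pending={}
After op 8: visible(d) = 11 (pending={}, committed={b=12, c=30, d=11})

Answer: 11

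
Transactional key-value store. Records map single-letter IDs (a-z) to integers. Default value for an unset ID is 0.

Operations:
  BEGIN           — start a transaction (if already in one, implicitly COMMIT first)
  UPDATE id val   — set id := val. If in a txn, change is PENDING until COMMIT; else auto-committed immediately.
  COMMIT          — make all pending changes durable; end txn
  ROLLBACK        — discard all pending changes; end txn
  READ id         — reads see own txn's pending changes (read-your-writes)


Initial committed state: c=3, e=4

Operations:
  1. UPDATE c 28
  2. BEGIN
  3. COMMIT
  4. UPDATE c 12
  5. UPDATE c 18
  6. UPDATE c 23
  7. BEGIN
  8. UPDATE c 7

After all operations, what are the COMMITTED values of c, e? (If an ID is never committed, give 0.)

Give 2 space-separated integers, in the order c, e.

Initial committed: {c=3, e=4}
Op 1: UPDATE c=28 (auto-commit; committed c=28)
Op 2: BEGIN: in_txn=True, pending={}
Op 3: COMMIT: merged [] into committed; committed now {c=28, e=4}
Op 4: UPDATE c=12 (auto-commit; committed c=12)
Op 5: UPDATE c=18 (auto-commit; committed c=18)
Op 6: UPDATE c=23 (auto-commit; committed c=23)
Op 7: BEGIN: in_txn=True, pending={}
Op 8: UPDATE c=7 (pending; pending now {c=7})
Final committed: {c=23, e=4}

Answer: 23 4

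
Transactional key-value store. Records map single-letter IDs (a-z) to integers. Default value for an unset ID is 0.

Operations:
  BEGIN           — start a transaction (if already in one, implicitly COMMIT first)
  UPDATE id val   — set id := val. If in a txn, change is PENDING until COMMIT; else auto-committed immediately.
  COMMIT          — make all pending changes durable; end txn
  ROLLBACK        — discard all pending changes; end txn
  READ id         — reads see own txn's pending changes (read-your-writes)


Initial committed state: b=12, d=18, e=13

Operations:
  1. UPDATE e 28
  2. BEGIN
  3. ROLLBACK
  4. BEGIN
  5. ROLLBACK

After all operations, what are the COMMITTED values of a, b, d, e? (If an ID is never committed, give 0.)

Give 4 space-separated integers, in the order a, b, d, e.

Answer: 0 12 18 28

Derivation:
Initial committed: {b=12, d=18, e=13}
Op 1: UPDATE e=28 (auto-commit; committed e=28)
Op 2: BEGIN: in_txn=True, pending={}
Op 3: ROLLBACK: discarded pending []; in_txn=False
Op 4: BEGIN: in_txn=True, pending={}
Op 5: ROLLBACK: discarded pending []; in_txn=False
Final committed: {b=12, d=18, e=28}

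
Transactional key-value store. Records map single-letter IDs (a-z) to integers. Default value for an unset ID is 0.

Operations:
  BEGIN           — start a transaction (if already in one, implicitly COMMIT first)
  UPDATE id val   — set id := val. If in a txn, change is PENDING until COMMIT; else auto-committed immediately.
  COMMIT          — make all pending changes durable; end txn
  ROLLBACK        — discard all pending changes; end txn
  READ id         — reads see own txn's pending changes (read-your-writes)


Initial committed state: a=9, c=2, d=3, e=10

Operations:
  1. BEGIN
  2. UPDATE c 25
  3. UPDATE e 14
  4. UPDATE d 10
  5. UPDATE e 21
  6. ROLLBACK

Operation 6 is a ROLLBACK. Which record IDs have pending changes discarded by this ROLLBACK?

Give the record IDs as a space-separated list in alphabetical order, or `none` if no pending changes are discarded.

Initial committed: {a=9, c=2, d=3, e=10}
Op 1: BEGIN: in_txn=True, pending={}
Op 2: UPDATE c=25 (pending; pending now {c=25})
Op 3: UPDATE e=14 (pending; pending now {c=25, e=14})
Op 4: UPDATE d=10 (pending; pending now {c=25, d=10, e=14})
Op 5: UPDATE e=21 (pending; pending now {c=25, d=10, e=21})
Op 6: ROLLBACK: discarded pending ['c', 'd', 'e']; in_txn=False
ROLLBACK at op 6 discards: ['c', 'd', 'e']

Answer: c d e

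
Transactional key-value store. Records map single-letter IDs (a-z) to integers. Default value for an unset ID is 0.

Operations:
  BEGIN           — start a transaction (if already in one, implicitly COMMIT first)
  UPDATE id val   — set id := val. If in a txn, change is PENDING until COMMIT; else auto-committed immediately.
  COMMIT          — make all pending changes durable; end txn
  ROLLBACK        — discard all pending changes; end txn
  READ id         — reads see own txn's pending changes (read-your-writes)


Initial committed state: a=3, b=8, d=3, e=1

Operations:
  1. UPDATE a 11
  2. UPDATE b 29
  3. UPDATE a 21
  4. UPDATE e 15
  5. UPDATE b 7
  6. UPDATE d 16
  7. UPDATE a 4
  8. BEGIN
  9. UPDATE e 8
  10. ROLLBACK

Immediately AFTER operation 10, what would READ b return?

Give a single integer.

Answer: 7

Derivation:
Initial committed: {a=3, b=8, d=3, e=1}
Op 1: UPDATE a=11 (auto-commit; committed a=11)
Op 2: UPDATE b=29 (auto-commit; committed b=29)
Op 3: UPDATE a=21 (auto-commit; committed a=21)
Op 4: UPDATE e=15 (auto-commit; committed e=15)
Op 5: UPDATE b=7 (auto-commit; committed b=7)
Op 6: UPDATE d=16 (auto-commit; committed d=16)
Op 7: UPDATE a=4 (auto-commit; committed a=4)
Op 8: BEGIN: in_txn=True, pending={}
Op 9: UPDATE e=8 (pending; pending now {e=8})
Op 10: ROLLBACK: discarded pending ['e']; in_txn=False
After op 10: visible(b) = 7 (pending={}, committed={a=4, b=7, d=16, e=15})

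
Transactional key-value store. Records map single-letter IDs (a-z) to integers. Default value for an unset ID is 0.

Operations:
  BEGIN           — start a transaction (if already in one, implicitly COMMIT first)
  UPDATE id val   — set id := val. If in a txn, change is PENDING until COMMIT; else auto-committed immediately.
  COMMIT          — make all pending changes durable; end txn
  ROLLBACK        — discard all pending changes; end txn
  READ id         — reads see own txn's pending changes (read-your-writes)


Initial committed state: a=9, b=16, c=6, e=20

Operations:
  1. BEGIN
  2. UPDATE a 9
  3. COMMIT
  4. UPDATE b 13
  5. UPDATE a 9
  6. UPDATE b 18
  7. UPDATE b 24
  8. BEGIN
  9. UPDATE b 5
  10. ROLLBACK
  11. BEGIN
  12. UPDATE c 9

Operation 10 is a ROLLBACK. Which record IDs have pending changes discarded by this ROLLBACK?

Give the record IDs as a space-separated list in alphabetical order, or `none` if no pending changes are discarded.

Initial committed: {a=9, b=16, c=6, e=20}
Op 1: BEGIN: in_txn=True, pending={}
Op 2: UPDATE a=9 (pending; pending now {a=9})
Op 3: COMMIT: merged ['a'] into committed; committed now {a=9, b=16, c=6, e=20}
Op 4: UPDATE b=13 (auto-commit; committed b=13)
Op 5: UPDATE a=9 (auto-commit; committed a=9)
Op 6: UPDATE b=18 (auto-commit; committed b=18)
Op 7: UPDATE b=24 (auto-commit; committed b=24)
Op 8: BEGIN: in_txn=True, pending={}
Op 9: UPDATE b=5 (pending; pending now {b=5})
Op 10: ROLLBACK: discarded pending ['b']; in_txn=False
Op 11: BEGIN: in_txn=True, pending={}
Op 12: UPDATE c=9 (pending; pending now {c=9})
ROLLBACK at op 10 discards: ['b']

Answer: b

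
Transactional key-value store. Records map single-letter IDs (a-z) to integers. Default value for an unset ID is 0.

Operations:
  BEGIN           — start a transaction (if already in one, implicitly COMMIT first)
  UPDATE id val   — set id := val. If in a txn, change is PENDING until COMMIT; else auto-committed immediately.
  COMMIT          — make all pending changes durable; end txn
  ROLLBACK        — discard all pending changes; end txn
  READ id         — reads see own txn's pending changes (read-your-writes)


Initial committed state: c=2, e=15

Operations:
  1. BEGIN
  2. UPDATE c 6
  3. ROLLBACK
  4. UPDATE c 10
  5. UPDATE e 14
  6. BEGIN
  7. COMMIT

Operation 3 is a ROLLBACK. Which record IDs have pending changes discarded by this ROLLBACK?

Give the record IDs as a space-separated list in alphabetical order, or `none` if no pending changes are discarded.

Initial committed: {c=2, e=15}
Op 1: BEGIN: in_txn=True, pending={}
Op 2: UPDATE c=6 (pending; pending now {c=6})
Op 3: ROLLBACK: discarded pending ['c']; in_txn=False
Op 4: UPDATE c=10 (auto-commit; committed c=10)
Op 5: UPDATE e=14 (auto-commit; committed e=14)
Op 6: BEGIN: in_txn=True, pending={}
Op 7: COMMIT: merged [] into committed; committed now {c=10, e=14}
ROLLBACK at op 3 discards: ['c']

Answer: c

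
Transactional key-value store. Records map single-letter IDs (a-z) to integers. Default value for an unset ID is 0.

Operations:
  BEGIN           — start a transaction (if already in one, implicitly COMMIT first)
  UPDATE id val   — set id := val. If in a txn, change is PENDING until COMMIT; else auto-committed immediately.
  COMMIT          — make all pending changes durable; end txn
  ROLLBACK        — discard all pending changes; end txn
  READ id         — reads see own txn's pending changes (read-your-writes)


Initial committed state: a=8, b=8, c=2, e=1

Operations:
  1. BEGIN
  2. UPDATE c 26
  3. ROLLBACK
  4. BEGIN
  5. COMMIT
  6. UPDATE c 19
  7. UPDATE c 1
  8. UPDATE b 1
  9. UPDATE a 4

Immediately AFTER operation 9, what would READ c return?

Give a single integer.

Answer: 1

Derivation:
Initial committed: {a=8, b=8, c=2, e=1}
Op 1: BEGIN: in_txn=True, pending={}
Op 2: UPDATE c=26 (pending; pending now {c=26})
Op 3: ROLLBACK: discarded pending ['c']; in_txn=False
Op 4: BEGIN: in_txn=True, pending={}
Op 5: COMMIT: merged [] into committed; committed now {a=8, b=8, c=2, e=1}
Op 6: UPDATE c=19 (auto-commit; committed c=19)
Op 7: UPDATE c=1 (auto-commit; committed c=1)
Op 8: UPDATE b=1 (auto-commit; committed b=1)
Op 9: UPDATE a=4 (auto-commit; committed a=4)
After op 9: visible(c) = 1 (pending={}, committed={a=4, b=1, c=1, e=1})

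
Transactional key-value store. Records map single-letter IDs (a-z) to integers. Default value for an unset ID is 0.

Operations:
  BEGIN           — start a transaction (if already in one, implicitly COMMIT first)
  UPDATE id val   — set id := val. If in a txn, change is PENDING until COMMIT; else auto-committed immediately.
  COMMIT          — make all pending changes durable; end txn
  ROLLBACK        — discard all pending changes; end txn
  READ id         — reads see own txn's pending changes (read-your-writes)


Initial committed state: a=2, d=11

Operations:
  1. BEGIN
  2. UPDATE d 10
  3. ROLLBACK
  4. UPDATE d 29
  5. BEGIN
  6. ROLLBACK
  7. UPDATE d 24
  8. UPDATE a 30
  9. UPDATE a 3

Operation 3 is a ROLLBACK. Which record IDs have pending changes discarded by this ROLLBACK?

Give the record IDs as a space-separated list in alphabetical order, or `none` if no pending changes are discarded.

Answer: d

Derivation:
Initial committed: {a=2, d=11}
Op 1: BEGIN: in_txn=True, pending={}
Op 2: UPDATE d=10 (pending; pending now {d=10})
Op 3: ROLLBACK: discarded pending ['d']; in_txn=False
Op 4: UPDATE d=29 (auto-commit; committed d=29)
Op 5: BEGIN: in_txn=True, pending={}
Op 6: ROLLBACK: discarded pending []; in_txn=False
Op 7: UPDATE d=24 (auto-commit; committed d=24)
Op 8: UPDATE a=30 (auto-commit; committed a=30)
Op 9: UPDATE a=3 (auto-commit; committed a=3)
ROLLBACK at op 3 discards: ['d']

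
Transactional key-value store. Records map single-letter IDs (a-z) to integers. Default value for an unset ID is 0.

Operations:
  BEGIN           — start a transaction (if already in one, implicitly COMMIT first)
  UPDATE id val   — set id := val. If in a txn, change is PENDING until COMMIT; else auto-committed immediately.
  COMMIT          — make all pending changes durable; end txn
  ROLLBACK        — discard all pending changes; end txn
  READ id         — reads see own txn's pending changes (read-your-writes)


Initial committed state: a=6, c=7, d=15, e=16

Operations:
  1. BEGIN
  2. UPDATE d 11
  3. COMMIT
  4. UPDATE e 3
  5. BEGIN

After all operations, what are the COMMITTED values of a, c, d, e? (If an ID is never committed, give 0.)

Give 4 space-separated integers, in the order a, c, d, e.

Answer: 6 7 11 3

Derivation:
Initial committed: {a=6, c=7, d=15, e=16}
Op 1: BEGIN: in_txn=True, pending={}
Op 2: UPDATE d=11 (pending; pending now {d=11})
Op 3: COMMIT: merged ['d'] into committed; committed now {a=6, c=7, d=11, e=16}
Op 4: UPDATE e=3 (auto-commit; committed e=3)
Op 5: BEGIN: in_txn=True, pending={}
Final committed: {a=6, c=7, d=11, e=3}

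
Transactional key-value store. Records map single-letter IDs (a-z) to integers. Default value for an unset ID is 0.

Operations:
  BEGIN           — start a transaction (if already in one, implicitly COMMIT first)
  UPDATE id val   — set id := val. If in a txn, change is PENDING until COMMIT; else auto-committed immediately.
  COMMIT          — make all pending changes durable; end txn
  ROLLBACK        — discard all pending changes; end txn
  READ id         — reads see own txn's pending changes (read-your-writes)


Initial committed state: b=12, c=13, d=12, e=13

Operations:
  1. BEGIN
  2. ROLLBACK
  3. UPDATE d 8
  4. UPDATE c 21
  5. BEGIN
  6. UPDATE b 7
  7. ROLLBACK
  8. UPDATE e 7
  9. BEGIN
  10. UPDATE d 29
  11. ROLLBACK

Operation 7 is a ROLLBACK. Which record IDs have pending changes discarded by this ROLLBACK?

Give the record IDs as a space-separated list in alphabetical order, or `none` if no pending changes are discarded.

Answer: b

Derivation:
Initial committed: {b=12, c=13, d=12, e=13}
Op 1: BEGIN: in_txn=True, pending={}
Op 2: ROLLBACK: discarded pending []; in_txn=False
Op 3: UPDATE d=8 (auto-commit; committed d=8)
Op 4: UPDATE c=21 (auto-commit; committed c=21)
Op 5: BEGIN: in_txn=True, pending={}
Op 6: UPDATE b=7 (pending; pending now {b=7})
Op 7: ROLLBACK: discarded pending ['b']; in_txn=False
Op 8: UPDATE e=7 (auto-commit; committed e=7)
Op 9: BEGIN: in_txn=True, pending={}
Op 10: UPDATE d=29 (pending; pending now {d=29})
Op 11: ROLLBACK: discarded pending ['d']; in_txn=False
ROLLBACK at op 7 discards: ['b']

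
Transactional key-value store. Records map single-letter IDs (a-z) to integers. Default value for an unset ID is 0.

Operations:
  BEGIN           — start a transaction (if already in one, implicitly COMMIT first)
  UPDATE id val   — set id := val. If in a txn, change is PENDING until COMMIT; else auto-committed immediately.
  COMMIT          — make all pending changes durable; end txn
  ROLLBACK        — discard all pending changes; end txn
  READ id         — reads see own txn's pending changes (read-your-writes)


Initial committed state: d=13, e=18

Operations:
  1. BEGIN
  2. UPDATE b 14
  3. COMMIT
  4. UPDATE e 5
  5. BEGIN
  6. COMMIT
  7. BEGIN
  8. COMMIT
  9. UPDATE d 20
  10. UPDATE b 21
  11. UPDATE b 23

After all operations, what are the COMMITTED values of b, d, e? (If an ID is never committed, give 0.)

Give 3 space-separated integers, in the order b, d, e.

Initial committed: {d=13, e=18}
Op 1: BEGIN: in_txn=True, pending={}
Op 2: UPDATE b=14 (pending; pending now {b=14})
Op 3: COMMIT: merged ['b'] into committed; committed now {b=14, d=13, e=18}
Op 4: UPDATE e=5 (auto-commit; committed e=5)
Op 5: BEGIN: in_txn=True, pending={}
Op 6: COMMIT: merged [] into committed; committed now {b=14, d=13, e=5}
Op 7: BEGIN: in_txn=True, pending={}
Op 8: COMMIT: merged [] into committed; committed now {b=14, d=13, e=5}
Op 9: UPDATE d=20 (auto-commit; committed d=20)
Op 10: UPDATE b=21 (auto-commit; committed b=21)
Op 11: UPDATE b=23 (auto-commit; committed b=23)
Final committed: {b=23, d=20, e=5}

Answer: 23 20 5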